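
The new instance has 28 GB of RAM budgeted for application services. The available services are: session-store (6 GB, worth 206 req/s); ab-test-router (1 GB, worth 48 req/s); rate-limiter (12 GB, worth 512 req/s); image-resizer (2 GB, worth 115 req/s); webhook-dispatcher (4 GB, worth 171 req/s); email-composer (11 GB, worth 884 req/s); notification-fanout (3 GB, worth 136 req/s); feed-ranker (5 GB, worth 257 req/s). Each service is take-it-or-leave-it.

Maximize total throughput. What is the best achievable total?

Filling by ratio: ab-test-router + image-resizer + webhook-dispatcher + email-composer + notification-fanout + feed-ranker for 1611, with 2 GB left unused.
A better packing is rate-limiter + email-composer + feed-ranker: 28 GB, total 1653.
Runner-up rate-limiter + image-resizer + email-composer + notification-fanout tops out at 1647.

1653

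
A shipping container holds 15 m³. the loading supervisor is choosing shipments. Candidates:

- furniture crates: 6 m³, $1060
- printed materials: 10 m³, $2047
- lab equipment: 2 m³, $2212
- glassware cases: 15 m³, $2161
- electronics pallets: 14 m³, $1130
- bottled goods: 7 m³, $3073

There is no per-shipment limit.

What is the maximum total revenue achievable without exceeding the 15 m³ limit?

By revenue per m³: lab equipment 1106.00, bottled goods 439.00, printed materials 204.70 lead.
Best packing: 7×lab equipment — 14 m³, 15484 total.
No other feasible combination exceeds 15484.

15484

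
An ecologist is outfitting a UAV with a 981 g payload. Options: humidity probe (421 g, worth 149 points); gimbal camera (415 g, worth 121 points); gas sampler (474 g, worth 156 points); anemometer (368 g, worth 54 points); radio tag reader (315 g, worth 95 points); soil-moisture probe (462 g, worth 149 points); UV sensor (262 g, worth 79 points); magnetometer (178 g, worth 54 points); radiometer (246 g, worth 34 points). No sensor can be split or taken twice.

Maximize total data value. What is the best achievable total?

305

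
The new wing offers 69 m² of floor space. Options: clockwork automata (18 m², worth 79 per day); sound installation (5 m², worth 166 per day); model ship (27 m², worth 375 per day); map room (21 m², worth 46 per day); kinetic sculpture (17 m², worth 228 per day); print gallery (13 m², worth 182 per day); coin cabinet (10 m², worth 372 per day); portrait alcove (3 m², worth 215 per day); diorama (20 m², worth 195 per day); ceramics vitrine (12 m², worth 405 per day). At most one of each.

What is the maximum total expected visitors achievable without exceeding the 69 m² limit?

1595

Taking the top-ratio exhibits first gives sound installation + kinetic sculpture + print gallery + coin cabinet + portrait alcove + ceramics vitrine for 1568 (60 m²).
The 18 m² tied up in sound installation and print gallery is better spent on model ship — total rises to 1595 (69 m²).
Every other selection either busts 69 m² or fails to beat 1595.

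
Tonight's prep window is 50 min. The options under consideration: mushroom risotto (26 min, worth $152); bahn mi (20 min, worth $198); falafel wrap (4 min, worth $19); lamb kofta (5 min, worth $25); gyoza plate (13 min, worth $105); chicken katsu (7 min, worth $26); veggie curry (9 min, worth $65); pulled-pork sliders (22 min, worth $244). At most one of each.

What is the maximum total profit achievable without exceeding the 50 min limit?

468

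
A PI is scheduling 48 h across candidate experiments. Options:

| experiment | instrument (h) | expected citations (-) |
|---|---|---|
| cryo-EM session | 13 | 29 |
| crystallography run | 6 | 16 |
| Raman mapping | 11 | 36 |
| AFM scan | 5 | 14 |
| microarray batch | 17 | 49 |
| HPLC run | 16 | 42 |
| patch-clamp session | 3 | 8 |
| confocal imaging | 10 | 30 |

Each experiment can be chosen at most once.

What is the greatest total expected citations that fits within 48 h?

139

Taking the top-ratio experiments first gives Raman mapping + AFM scan + microarray batch + patch-clamp session + confocal imaging for 137 (46 h).
Replace AFM scan with crystallography run: the trade gains 2 net, giving 139 at 47 h.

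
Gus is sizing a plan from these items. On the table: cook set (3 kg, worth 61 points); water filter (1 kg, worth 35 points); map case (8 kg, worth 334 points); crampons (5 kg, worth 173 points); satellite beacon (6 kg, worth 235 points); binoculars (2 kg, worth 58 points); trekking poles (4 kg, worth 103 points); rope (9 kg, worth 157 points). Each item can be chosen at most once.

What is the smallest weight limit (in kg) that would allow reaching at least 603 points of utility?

Minimise kg subject to total utility ≥ 603.
water filter + map case + satellite beacon reaches 604 using 15 kg.
No combination under 15 kg hits 603.

15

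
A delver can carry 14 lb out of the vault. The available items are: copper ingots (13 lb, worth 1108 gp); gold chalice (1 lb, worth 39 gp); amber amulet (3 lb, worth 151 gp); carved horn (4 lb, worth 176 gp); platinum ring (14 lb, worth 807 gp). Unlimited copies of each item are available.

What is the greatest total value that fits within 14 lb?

Best packing: copper ingots + gold chalice — 14 lb, 1147 total.
Nothing else within 14 lb beats 1147.

1147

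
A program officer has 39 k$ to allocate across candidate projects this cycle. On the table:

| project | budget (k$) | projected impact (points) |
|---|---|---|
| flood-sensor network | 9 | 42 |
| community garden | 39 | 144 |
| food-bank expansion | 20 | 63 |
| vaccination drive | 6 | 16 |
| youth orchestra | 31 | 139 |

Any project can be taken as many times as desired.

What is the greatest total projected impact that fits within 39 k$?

168

Taking 4×flood-sensor network: 36 k$ used, 168 in projected impact.
No other feasible combination exceeds 168.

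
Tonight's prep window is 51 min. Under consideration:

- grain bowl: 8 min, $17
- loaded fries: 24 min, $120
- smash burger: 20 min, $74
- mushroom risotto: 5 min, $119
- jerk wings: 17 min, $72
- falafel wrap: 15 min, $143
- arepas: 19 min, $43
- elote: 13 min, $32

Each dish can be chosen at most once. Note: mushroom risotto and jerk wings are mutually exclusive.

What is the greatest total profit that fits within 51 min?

382

Ranking by ratio (profit/min): mushroom risotto 23.80, falafel wrap 9.53, loaded fries 5.00.
Loaded fries + mushroom risotto + falafel wrap uses 44 of the 51 min and totals 382.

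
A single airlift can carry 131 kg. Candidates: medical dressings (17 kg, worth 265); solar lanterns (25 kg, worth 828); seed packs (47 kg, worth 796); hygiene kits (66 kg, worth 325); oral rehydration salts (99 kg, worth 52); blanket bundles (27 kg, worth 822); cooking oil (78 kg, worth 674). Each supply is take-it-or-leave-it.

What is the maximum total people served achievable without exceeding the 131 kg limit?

2711

By people served per kg: solar lanterns 33.12, blanket bundles 30.44, seed packs 16.94, medical dressings 15.59 lead.
Taking medical dressings + solar lanterns + seed packs + blanket bundles: 116 kg used, 2711 in people served.
Every other selection either busts 131 kg or fails to beat 2711.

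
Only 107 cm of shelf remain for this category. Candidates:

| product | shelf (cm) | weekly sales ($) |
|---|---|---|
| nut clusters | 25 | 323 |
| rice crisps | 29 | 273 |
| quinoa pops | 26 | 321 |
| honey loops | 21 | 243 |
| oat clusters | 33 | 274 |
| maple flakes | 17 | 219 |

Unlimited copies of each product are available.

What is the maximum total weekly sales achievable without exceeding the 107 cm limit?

Taking the top-ratio products first gives 4×nut clusters for 1292 (100 cm).
The 100 cm tied up in 4×nut clusters is better spent on honey loops + 5×maple flakes — total rises to 1338 (106 cm).
Nothing else within 107 cm beats 1338.

1338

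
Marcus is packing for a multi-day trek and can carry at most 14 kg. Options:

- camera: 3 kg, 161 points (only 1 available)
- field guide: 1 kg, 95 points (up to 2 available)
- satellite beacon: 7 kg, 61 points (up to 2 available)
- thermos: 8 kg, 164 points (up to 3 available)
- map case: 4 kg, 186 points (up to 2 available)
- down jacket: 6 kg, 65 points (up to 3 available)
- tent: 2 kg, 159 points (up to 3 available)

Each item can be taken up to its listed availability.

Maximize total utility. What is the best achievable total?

By utility per kg: field guide 95.00, tent 79.50, camera 53.67, map case 46.50 lead.
Filling by ratio: camera + 2×field guide + 3×tent for 828, with 3 kg left unused.
The 1 kg tied up in field guide is better spent on map case — total rises to 919 (14 kg).

919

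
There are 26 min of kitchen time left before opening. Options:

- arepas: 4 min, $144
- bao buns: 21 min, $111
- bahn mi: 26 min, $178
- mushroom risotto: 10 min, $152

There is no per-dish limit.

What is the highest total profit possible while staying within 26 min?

Ranking by ratio (profit/min): arepas 36.00, mushroom risotto 15.20, bahn mi 6.85, bao buns 5.29.
6×arepas uses 24 of the 26 min and totals 864.
The spare 2 min is too small for any remaining dish, and no exchange beats 864.

864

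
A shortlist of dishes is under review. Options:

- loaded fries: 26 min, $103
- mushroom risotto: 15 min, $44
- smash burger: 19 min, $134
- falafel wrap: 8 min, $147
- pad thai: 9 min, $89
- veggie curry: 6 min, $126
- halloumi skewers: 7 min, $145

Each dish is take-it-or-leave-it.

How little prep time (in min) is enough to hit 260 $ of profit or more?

13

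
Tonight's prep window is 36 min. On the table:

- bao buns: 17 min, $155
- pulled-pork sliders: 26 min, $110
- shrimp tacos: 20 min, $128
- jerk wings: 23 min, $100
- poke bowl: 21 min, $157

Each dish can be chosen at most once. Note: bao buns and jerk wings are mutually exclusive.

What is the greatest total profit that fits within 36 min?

157

By profit per min: bao buns 9.12, poke bowl 7.48, shrimp tacos 6.40 lead.
The ratio heuristic lands on bao buns (155) but leaves 19 min idle.
Dropping bao buns frees 17 min; slotting in poke bowl (21 min) lifts the total to 157 at 21 min.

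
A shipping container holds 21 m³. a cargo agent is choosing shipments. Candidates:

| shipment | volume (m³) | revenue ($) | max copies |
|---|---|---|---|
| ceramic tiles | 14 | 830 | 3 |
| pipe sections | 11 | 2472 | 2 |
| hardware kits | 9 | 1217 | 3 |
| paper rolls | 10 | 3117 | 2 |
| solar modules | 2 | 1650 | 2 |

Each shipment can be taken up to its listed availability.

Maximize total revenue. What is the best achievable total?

Taking paper rolls + 2×solar modules: 14 m³ used, 6417 in revenue.
That's the maximum — no swap from here does better than 6417.

6417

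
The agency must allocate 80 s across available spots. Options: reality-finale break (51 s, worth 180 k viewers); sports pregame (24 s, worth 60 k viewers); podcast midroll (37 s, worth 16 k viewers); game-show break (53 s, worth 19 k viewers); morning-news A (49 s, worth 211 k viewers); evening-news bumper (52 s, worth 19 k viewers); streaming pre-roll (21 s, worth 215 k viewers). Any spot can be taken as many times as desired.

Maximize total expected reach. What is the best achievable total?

645

Best packing: 3×streaming pre-roll — 63 s, 645 total.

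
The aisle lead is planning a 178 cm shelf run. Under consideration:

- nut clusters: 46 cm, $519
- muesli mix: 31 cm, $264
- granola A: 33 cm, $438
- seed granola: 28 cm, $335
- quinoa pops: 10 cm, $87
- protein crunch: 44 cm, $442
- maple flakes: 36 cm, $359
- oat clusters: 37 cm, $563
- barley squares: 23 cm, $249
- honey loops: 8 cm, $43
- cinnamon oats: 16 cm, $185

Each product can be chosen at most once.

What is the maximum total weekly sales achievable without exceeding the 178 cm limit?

2191

Greedy by ratio would take nut clusters + granola A + seed granola + quinoa pops + oat clusters + honey loops + cinnamon oats: 178 cm used, total 2170.
Dropping honey loops and cinnamon oats frees 24 cm; slotting in barley squares (23 cm) lifts the total to 2191 at 177 cm.
The closest alternative, nut clusters + granola A + seed granola + quinoa pops + oat clusters + honey loops + cinnamon oats, reaches only 2170.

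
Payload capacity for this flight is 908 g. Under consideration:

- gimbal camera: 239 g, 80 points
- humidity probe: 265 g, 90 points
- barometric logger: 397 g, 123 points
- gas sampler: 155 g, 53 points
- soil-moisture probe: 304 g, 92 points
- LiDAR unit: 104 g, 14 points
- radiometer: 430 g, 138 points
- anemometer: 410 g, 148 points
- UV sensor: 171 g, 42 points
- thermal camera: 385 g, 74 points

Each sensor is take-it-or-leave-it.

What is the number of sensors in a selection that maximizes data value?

4

Best achievable data value is 295.
One optimal bundle: gimbal camera + gas sampler + LiDAR unit + anemometer (908 g).
Every optimal selection uses 4 sensors.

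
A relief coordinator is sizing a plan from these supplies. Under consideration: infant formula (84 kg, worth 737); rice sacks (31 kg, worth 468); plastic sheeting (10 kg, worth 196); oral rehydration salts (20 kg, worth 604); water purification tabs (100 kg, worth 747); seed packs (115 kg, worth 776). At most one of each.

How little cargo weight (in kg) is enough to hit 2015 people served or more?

161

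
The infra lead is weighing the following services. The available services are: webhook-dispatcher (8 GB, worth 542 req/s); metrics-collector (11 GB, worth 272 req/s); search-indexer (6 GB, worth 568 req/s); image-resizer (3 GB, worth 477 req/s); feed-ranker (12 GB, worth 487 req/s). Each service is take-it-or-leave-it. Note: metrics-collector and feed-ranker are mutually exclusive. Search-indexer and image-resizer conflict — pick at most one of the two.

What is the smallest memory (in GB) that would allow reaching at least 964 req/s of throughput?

Need the lightest bundle worth ≥ 964.
webhook-dispatcher + image-resizer reaches 1019 using 11 GB.
No combination under 11 GB hits 964.

11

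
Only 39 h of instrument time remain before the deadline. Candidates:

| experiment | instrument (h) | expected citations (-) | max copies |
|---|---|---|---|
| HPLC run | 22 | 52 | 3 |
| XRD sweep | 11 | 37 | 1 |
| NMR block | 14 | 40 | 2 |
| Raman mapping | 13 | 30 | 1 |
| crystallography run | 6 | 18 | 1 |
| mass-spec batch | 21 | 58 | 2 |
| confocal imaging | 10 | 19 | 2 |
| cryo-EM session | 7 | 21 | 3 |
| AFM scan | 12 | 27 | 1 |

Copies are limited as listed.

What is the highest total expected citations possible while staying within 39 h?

119

Greedy by ratio would take XRD sweep + crystallography run + 3×cryo-EM session: 38 h used, total 118.
Dropping crystallography run and cryo-EM session frees 13 h; slotting in NMR block (14 h) lifts the total to 119 at 39 h.
Nothing else within 39 h beats 119.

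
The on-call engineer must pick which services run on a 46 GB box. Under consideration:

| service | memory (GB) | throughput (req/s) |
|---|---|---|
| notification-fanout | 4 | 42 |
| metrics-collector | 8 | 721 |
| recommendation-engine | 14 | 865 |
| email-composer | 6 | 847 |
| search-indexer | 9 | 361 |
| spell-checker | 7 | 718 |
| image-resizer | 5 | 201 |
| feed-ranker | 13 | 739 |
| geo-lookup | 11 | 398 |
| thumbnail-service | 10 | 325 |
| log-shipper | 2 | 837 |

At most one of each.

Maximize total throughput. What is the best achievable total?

4349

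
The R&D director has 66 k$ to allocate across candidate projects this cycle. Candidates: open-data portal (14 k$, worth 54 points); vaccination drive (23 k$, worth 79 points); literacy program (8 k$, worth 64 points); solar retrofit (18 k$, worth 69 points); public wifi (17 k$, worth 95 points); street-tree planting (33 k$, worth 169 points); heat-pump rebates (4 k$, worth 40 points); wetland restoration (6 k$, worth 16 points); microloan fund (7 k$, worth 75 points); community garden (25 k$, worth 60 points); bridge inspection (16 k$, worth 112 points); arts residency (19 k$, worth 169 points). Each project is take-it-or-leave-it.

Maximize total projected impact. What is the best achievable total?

491

By projected impact per k$: microloan fund 10.71, heat-pump rebates 10.00, arts residency 8.89, literacy program 8.00 lead.
A density-first pass picks literacy program + heat-pump rebates + wetland restoration + microloan fund + bridge inspection + arts residency — 476 at 60 k$.
The 14 k$ tied up in literacy program and wetland restoration is better spent on public wifi — total rises to 491 (63 k$).
The closest alternative, literacy program + public wifi + heat-pump rebates + bridge inspection + arts residency, reaches only 480.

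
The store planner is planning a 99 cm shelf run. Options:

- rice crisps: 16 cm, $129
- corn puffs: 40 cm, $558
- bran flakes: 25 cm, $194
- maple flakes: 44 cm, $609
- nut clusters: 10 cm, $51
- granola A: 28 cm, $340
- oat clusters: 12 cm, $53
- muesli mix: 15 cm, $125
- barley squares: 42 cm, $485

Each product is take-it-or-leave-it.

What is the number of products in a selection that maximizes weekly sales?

The maximum weekly sales within 99 cm is 1292.
One optimal bundle: corn puffs + maple flakes + muesli mix (99 cm).
Every optimal selection uses 3 products.

3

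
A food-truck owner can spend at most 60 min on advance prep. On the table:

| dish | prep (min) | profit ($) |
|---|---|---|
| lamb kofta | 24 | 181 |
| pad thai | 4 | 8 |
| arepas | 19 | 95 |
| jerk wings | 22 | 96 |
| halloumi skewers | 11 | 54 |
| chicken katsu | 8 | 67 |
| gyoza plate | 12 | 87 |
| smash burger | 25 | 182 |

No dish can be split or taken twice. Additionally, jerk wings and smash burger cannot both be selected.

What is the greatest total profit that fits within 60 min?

Lamb kofta + chicken katsu + smash burger uses 57 of the 60 min and totals 430.

430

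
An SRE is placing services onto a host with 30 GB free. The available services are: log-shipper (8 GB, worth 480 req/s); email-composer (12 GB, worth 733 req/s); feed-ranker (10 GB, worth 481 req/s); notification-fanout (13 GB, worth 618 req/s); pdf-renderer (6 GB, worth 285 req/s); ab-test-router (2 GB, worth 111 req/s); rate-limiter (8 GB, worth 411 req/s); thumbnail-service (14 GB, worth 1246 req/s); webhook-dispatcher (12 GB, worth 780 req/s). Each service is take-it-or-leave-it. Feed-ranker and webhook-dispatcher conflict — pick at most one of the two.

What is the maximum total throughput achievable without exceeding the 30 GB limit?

2137

Taking log-shipper + rate-limiter + thumbnail-service: 30 GB used, 2137 in throughput.
Ab-test-router + thumbnail-service + webhook-dispatcher (28 GB) also reaches 2137 — a tie, but nothing goes higher.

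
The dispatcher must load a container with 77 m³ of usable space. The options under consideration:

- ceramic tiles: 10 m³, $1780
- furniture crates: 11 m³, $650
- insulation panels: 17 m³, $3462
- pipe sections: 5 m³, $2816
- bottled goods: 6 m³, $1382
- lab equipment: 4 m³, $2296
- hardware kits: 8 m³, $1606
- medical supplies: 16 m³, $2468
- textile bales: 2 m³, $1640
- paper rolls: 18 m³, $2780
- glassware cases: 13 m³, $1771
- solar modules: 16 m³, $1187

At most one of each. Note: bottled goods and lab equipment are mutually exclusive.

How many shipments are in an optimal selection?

The maximum revenue within 77 m³ is 18151.
For example ceramic tiles + insulation panels + pipe sections + lab equipment + hardware kits + textile bales + paper rolls + glassware cases achieves it, using 77 m³.
All optima have 8 shipments.

8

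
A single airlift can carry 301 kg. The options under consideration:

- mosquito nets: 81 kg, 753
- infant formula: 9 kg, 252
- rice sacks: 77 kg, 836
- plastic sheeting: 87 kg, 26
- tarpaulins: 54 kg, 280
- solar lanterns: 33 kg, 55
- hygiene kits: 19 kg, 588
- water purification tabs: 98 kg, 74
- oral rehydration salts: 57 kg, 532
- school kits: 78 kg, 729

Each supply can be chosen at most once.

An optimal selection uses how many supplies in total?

6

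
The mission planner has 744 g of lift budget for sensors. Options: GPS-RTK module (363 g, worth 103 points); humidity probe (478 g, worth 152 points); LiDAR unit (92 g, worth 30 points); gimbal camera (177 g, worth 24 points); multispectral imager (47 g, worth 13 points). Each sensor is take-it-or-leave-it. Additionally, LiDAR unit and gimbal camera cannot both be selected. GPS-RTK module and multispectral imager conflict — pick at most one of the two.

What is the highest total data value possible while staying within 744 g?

195

Best packing: humidity probe + LiDAR unit + multispectral imager — 617 g, 195 total.
An exhaustive check of the 32 subsets confirms 195.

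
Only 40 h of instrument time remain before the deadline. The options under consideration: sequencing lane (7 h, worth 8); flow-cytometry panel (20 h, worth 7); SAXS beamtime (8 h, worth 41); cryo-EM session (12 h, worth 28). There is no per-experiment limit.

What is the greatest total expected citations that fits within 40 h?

Taking 5×SAXS beamtime: 40 h used, 205 in expected citations.
No other feasible combination exceeds 205.

205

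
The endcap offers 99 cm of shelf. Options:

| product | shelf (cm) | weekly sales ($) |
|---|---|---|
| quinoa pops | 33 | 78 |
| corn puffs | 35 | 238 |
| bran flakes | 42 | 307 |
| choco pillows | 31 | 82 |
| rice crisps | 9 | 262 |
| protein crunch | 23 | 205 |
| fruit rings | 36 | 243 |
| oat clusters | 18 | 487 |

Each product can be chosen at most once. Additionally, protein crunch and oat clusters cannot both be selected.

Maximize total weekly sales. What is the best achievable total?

1230

Ranking by ratio (weekly sales/cm): rice crisps 29.11, oat clusters 27.06, protein crunch 8.91.
Taking corn puffs + rice crisps + fruit rings + oat clusters: 98 cm used, 1230 in weekly sales.
Nothing else feasible within 99 cm beats 1230.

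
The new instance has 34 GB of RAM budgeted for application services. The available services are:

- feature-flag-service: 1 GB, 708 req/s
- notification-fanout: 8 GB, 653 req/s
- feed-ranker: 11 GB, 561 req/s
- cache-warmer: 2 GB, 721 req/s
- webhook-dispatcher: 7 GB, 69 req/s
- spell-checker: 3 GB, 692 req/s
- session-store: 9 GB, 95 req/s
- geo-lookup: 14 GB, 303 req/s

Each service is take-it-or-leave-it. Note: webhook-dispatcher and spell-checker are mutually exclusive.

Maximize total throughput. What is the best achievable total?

By throughput per GB: feature-flag-service 708.00, cache-warmer 360.50, spell-checker 230.67 lead.
The ratio ordering already packs tightly: feature-flag-service + notification-fanout + feed-ranker + cache-warmer + spell-checker + session-store, 34 GB, 3430.

3430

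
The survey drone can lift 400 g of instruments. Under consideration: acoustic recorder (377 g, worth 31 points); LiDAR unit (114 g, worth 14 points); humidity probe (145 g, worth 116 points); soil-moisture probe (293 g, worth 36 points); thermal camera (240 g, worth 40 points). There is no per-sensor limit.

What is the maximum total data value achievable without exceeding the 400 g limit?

232

The ratio ordering already packs tightly: 2×humidity probe, 290 g, 232.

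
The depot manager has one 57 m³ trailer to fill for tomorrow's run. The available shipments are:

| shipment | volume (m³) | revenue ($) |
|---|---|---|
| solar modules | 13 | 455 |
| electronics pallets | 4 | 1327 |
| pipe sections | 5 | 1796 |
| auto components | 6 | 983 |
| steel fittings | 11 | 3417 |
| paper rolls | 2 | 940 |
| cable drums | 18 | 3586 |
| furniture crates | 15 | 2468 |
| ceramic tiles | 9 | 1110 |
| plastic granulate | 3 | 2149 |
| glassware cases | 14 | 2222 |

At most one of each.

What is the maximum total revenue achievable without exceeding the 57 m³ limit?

15437

Filling by ratio: electronics pallets + pipe sections + auto components + steel fittings + paper rolls + cable drums + plastic granulate for 14198, with 8 m³ left unused.
The 6 m³ tied up in auto components is better spent on glassware cases — total rises to 15437 (57 m³).
Runner-up electronics pallets + pipe sections + steel fittings + cable drums + furniture crates + plastic granulate tops out at 14743.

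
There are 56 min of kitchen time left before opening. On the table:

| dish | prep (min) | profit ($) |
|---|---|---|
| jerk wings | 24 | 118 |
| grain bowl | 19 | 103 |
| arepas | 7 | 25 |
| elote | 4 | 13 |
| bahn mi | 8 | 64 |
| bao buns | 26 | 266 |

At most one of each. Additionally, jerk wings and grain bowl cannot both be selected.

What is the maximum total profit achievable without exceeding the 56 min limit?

By profit per min: bao buns 10.23, bahn mi 8.00, grain bowl 5.42 lead.
Best packing: grain bowl + bahn mi + bao buns — 53 min, 433 total.

433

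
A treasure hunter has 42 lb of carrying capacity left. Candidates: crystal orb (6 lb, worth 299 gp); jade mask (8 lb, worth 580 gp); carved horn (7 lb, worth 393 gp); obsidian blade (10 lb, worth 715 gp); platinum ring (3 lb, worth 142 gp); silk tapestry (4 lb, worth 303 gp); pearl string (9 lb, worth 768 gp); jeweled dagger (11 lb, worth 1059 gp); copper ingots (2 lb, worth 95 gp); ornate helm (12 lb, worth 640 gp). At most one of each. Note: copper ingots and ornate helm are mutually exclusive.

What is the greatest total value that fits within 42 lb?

The ratio ordering already packs tightly: jade mask + obsidian blade + silk tapestry + pearl string + jeweled dagger, 42 lb, 3425.
Every other selection either busts 42 lb or breaks a pairing rule or fails to beat 3425.

3425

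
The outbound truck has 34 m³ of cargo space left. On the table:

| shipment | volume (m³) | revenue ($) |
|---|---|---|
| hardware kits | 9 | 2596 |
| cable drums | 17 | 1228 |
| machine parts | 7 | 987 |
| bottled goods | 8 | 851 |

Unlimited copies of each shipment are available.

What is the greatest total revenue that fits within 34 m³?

The ratio ordering already packs tightly: 3×hardware kits + machine parts, 34 m³, 8775.
No other feasible combination exceeds 8775.

8775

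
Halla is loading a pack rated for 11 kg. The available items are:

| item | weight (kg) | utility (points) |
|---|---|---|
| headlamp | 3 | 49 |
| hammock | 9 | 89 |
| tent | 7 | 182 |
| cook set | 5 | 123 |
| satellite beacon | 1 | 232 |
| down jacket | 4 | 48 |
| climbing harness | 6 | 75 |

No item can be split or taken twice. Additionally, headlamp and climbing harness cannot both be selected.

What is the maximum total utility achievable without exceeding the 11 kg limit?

463

The ratio ordering already packs tightly: headlamp + tent + satellite beacon, 11 kg, 463.
Runner-up tent + satellite beacon tops out at 414.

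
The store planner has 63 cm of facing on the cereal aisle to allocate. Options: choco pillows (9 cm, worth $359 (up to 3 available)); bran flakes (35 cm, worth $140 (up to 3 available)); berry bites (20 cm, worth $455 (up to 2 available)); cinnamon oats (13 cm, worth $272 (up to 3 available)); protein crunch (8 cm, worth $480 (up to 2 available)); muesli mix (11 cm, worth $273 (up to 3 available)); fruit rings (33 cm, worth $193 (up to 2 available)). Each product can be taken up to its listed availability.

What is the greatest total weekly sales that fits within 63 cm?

2492

Density check — protein crunch 60.00, choco pillows 39.89, muesli mix 24.82 are the best per cm.
Filling by ratio: 3×choco pillows + 2×protein crunch + muesli mix for 2310, with 9 cm left unused.
Dropping muesli mix frees 11 cm; slotting in berry bites (20 cm) lifts the total to 2492 at 63 cm.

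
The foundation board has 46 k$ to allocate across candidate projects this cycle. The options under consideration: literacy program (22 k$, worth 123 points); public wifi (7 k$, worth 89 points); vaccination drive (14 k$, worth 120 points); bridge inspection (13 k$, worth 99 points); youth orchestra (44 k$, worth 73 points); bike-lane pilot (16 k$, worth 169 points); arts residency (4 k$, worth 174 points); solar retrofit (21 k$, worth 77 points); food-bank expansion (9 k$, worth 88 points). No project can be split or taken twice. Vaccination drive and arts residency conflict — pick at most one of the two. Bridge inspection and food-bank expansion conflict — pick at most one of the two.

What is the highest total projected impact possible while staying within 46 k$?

531

A density-first pass picks public wifi + bike-lane pilot + arts residency + food-bank expansion — 520 at 36 k$.
The 9 k$ tied up in food-bank expansion is better spent on bridge inspection — total rises to 531 (40 k$).
Nothing else feasible within 46 k$ beats 531.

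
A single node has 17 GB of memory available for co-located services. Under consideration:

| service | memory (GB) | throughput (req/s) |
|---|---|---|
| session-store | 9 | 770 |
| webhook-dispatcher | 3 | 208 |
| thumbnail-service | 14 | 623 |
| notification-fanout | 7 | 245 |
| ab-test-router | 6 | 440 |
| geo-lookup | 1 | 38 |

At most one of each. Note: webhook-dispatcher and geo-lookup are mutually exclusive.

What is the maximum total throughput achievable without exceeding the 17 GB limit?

1248

By throughput per GB: session-store 85.56, ab-test-router 73.33, webhook-dispatcher 69.33 lead.
Session-store + ab-test-router + geo-lookup uses 16 of the 17 GB and totals 1248.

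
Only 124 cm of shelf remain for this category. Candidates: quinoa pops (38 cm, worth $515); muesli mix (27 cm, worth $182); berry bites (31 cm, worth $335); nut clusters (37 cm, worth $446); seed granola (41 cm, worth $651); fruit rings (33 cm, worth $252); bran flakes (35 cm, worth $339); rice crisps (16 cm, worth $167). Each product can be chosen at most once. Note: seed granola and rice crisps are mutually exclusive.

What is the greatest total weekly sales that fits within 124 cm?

Taking quinoa pops + nut clusters + seed granola: 116 cm used, 1612 in weekly sales.

1612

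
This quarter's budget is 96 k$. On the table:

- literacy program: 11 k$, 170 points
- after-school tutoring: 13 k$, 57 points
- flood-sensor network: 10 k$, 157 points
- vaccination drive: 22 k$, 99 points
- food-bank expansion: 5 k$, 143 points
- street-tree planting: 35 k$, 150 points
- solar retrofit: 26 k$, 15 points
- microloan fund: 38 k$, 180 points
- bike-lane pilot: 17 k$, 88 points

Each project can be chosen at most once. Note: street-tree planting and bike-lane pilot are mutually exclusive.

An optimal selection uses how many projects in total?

6

The maximum projected impact within 96 k$ is 795.
For example literacy program + after-school tutoring + flood-sensor network + food-bank expansion + microloan fund + bike-lane pilot achieves it, using 94 k$.
Any selection reaching 795 contains exactly 6 projects.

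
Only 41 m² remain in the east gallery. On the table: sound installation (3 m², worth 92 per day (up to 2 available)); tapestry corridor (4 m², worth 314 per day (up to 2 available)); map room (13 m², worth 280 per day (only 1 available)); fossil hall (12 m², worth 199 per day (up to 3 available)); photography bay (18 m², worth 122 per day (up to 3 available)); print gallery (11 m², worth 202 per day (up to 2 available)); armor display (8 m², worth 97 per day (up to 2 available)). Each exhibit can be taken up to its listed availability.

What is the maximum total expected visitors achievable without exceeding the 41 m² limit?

Density check — tapestry corridor 78.50, sound installation 30.67, map room 21.54, print gallery 18.36 are the best per m².
2×sound installation + 2×tapestry corridor + map room + print gallery uses 38 of the 41 m² and totals 1294.

1294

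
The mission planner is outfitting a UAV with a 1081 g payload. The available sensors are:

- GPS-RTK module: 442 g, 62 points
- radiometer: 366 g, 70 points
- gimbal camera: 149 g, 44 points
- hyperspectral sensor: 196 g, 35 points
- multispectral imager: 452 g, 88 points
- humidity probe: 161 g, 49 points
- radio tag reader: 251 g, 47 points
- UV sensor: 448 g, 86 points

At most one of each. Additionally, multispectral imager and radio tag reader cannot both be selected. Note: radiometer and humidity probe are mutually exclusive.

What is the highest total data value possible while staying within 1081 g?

Density check — humidity probe 0.30, gimbal camera 0.30, multispectral imager 0.19 are the best per g.
Best packing: gimbal camera + humidity probe + radio tag reader + UV sensor — 1009 g, 226 total.

226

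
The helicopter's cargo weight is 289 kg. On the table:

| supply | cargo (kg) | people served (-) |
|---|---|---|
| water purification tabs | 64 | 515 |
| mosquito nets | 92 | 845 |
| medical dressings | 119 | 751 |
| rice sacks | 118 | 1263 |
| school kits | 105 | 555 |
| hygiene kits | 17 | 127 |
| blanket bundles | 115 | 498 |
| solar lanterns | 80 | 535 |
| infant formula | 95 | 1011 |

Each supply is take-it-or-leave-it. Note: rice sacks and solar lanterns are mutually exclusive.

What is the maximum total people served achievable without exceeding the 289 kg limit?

By people served per kg: rice sacks 10.70, infant formula 10.64, mosquito nets 9.18, water purification tabs 8.05 lead.
Water purification tabs + rice sacks + infant formula uses 277 of the 289 kg and totals 2789.

2789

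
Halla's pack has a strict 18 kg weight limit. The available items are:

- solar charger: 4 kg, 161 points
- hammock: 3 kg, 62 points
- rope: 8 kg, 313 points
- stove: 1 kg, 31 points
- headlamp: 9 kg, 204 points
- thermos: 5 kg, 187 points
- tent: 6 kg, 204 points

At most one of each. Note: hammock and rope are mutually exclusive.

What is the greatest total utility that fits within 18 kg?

Ranking by ratio (utility/kg): solar charger 40.25, rope 39.12, thermos 37.40.
Best packing: solar charger + rope + stove + thermos — 18 kg, 692 total.
Next best is solar charger + rope + tent at 678 (18 kg) — short by 14.

692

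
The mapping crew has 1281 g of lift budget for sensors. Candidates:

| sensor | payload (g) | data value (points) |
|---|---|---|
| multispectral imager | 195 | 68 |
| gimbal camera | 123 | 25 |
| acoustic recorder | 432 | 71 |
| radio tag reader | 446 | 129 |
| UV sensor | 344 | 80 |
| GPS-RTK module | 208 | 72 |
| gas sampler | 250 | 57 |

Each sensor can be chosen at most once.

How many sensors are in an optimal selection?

The maximum data value within 1281 g is 351.
For example multispectral imager + gimbal camera + radio tag reader + GPS-RTK module + gas sampler achieves it, using 1222 g.
All optima have 5 sensors.

5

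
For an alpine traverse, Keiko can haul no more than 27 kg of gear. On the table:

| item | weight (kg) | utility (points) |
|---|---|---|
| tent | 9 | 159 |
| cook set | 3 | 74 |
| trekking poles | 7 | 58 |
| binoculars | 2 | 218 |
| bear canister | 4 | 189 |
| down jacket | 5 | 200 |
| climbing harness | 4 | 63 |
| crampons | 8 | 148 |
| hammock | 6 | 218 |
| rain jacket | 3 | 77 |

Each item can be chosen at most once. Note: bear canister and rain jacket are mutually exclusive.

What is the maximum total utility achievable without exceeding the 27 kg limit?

984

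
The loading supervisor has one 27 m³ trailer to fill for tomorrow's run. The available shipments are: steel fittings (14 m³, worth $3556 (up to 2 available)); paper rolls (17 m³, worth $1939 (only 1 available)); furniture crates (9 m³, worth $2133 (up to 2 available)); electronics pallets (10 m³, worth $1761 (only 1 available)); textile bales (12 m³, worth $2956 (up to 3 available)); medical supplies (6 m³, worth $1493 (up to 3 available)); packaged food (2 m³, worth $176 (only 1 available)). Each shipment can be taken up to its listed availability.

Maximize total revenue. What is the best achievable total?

6612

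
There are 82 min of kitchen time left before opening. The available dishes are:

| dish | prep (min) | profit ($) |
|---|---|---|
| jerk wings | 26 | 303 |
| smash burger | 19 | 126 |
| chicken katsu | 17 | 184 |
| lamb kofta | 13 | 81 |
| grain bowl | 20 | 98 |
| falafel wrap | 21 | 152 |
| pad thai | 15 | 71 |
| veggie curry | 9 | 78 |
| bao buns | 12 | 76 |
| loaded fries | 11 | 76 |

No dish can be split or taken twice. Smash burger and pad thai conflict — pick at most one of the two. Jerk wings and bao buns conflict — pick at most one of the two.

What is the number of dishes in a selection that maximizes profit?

Optimal total is 767.
For example jerk wings + smash burger + chicken katsu + veggie curry + loaded fries achieves it, using 82 min.
Any selection reaching 767 contains exactly 5 dishes.

5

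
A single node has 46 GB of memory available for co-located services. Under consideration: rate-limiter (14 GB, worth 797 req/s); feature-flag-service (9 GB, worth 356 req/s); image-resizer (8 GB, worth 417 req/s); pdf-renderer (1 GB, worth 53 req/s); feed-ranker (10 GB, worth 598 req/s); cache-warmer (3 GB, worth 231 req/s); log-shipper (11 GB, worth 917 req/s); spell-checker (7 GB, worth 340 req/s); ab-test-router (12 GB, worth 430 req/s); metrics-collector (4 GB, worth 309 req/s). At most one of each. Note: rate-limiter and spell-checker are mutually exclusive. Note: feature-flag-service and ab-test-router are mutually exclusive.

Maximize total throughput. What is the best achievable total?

2960

Taking the top-ratio services first gives rate-limiter + pdf-renderer + feed-ranker + cache-warmer + log-shipper + metrics-collector for 2905 (43 GB).
Replace pdf-renderer and metrics-collector with image-resizer: the trade gains 55 net, giving 2960 at 46 GB.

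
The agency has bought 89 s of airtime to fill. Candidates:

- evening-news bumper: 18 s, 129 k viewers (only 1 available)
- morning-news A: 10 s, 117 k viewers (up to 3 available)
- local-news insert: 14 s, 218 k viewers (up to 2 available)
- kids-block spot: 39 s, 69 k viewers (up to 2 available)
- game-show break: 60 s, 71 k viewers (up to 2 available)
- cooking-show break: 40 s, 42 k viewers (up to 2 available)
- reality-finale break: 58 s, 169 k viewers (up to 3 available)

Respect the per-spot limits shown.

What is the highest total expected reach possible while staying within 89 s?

Taking evening-news bumper + 3×morning-news A + 2×local-news insert: 76 s used, 916 in expected reach.
The spare 13 s is too small for any remaining spot, and no exchange beats 916.

916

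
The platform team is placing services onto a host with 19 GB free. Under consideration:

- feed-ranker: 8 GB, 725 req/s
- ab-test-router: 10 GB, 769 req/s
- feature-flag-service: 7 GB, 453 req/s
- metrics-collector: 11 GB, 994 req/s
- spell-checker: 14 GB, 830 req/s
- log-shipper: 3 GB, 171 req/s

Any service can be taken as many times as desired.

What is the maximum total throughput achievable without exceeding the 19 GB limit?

Density check — feed-ranker 90.62, metrics-collector 90.36, ab-test-router 76.90, feature-flag-service 64.71 are the best per GB.
A density-first pass picks 2×feed-ranker + log-shipper — 1621 at 19 GB.
Dropping feed-ranker and log-shipper frees 11 GB; slotting in metrics-collector (11 GB) lifts the total to 1719 at 19 GB.
Every other selection either busts 19 GB or fails to beat 1719.

1719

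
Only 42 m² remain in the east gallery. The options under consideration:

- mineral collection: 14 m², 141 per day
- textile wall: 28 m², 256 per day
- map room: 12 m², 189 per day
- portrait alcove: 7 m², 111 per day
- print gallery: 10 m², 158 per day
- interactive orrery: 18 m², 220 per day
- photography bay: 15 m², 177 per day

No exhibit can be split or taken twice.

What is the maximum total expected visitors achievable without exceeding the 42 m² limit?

Ranking by ratio (expected visitors/m²): portrait alcove 15.86, print gallery 15.80, map room 15.75.
The ratio heuristic lands on map room + portrait alcove + print gallery (458) but leaves 13 m² idle.
Dropping portrait alcove frees 7 m²; slotting in interactive orrery (18 m²) lifts the total to 567 at 40 m².
The closest alternative, map room + print gallery + photography bay, reaches only 524.

567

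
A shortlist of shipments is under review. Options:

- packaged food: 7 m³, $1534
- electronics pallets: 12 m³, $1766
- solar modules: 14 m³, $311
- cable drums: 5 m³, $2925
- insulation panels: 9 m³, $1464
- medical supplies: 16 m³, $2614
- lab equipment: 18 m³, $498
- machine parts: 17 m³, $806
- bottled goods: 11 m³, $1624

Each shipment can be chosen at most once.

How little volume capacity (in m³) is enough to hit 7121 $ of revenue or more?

32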